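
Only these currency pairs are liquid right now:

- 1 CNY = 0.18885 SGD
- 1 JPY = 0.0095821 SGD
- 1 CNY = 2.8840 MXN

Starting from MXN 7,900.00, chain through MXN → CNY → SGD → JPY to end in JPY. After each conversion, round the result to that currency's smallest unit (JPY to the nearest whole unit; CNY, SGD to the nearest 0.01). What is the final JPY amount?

MXN 7,900.00 ÷ 2.8840 = CNY 2,739.25
CNY 2,739.25 × 0.18885 = SGD 517.31
SGD 517.31 ÷ 0.0095821 = JPY 53,987

JPY 53,987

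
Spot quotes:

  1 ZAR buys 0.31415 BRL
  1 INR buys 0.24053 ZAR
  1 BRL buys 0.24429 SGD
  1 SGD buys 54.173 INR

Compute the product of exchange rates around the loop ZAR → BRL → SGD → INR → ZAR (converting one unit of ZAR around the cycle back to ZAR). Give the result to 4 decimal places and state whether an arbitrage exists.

1.0000 (no arbitrage)

Around ZAR → BRL → SGD → INR → ZAR: 1 × 0.31415 × 0.24429 × 54.173 × 0.24053 = 0.999988
Product ≈ 1 (deviation 0.001%, within rounding noise).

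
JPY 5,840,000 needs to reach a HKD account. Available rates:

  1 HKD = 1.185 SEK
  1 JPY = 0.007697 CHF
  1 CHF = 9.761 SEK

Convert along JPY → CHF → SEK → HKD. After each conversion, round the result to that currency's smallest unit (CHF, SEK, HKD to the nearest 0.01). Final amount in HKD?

HKD 370,262.99

JPY 5,840,000 × 0.007697 = CHF 44,950.48
CHF 44,950.48 × 9.761 = SEK 438,761.64
SEK 438,761.64 ÷ 1.185 = HKD 370,262.99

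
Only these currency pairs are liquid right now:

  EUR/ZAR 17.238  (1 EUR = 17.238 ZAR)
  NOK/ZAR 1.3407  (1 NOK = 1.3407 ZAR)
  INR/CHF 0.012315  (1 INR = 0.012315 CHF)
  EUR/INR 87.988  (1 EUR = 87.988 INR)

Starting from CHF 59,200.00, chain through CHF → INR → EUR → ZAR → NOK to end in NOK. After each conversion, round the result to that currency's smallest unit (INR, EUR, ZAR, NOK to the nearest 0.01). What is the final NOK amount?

NOK 702,456.02

CHF 59,200.00 ÷ 0.012315 = INR 4,807,145.76
INR 4,807,145.76 ÷ 87.988 = EUR 54,634.11
EUR 54,634.11 × 17.238 = ZAR 941,782.79
ZAR 941,782.79 ÷ 1.3407 = NOK 702,456.02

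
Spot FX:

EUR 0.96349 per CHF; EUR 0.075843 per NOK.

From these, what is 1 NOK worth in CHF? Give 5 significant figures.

1 NOK × 0.075843 = 0.075843 EUR
0.075843 EUR ÷ 0.96349 = 0.078717 CHF

NOK/CHF = 0.078717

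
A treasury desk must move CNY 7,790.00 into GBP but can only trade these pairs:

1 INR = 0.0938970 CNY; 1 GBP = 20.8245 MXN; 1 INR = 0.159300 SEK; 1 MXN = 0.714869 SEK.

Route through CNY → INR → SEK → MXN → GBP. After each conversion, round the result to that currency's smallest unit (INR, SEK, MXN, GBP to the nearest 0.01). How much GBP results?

GBP 887.77

CNY 7,790.00 ÷ 0.0938970 = INR 82,963.25
INR 82,963.25 × 0.159300 = SEK 13,216.05
SEK 13,216.05 ÷ 0.714869 = MXN 18,487.37
MXN 18,487.37 ÷ 20.8245 = GBP 887.77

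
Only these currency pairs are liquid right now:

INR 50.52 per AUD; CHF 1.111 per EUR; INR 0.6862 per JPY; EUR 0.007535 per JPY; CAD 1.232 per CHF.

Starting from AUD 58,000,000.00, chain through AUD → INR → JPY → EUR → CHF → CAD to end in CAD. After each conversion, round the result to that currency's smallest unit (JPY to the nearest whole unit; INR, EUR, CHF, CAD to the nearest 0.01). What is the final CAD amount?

AUD 58,000,000.00 × 50.52 = INR 2,930,160,000.00
INR 2,930,160,000.00 ÷ 0.6862 = JPY 4,270,125,328
JPY 4,270,125,328 × 0.007535 = EUR 32,175,394.35
EUR 32,175,394.35 × 1.111 = CHF 35,746,863.12
CHF 35,746,863.12 × 1.232 = CAD 44,040,135.36

CAD 44,040,135.36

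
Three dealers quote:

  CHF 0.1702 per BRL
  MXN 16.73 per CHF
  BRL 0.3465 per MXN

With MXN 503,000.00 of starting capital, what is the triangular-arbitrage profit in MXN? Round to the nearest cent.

Profit: MXN 6,811.06

Profitable loop is MXN → CHF → BRL → MXN:
MXN 503,000.00 ÷ 16.73 = CHF 30,065.75
CHF 30,065.75 ÷ 0.1702 = BRL 176,649.53
BRL 176,649.53 ÷ 0.3465 = MXN 509,811.06
Profit = MXN 509,811.06 − MXN 503,000.00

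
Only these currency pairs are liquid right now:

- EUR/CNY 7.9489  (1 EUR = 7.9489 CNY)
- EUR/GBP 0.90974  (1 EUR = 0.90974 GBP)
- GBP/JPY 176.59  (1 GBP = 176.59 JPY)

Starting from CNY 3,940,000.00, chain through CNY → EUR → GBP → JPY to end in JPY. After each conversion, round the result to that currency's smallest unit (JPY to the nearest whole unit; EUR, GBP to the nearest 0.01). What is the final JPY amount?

CNY 3,940,000.00 ÷ 7.9489 = EUR 495,666.07
EUR 495,666.07 × 0.90974 = GBP 450,927.25
GBP 450,927.25 × 176.59 = JPY 79,629,243

JPY 79,629,243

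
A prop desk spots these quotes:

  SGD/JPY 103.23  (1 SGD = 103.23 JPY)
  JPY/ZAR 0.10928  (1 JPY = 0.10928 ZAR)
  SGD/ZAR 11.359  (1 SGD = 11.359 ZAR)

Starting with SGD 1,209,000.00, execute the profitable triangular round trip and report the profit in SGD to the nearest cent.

Profit: SGD 8,362.13

Profitable loop is SGD → ZAR → JPY → SGD:
SGD 1,209,000.00 × 11.359 = ZAR 13,733,031.00
ZAR 13,733,031.00 ÷ 0.10928 = JPY 125,668,292
JPY 125,668,292 ÷ 103.23 = SGD 1,217,362.13
Profit = SGD 1,217,362.13 − SGD 1,209,000.00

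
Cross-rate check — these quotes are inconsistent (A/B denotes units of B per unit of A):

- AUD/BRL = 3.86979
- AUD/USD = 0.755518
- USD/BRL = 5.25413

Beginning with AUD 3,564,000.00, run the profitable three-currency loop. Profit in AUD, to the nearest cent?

Profit: AUD 91,913.63

Profitable loop is AUD → USD → BRL → AUD:
AUD 3,564,000.00 × 0.755518 = USD 2,692,666.15
USD 2,692,666.15 × 5.25413 = BRL 14,147,618.01
BRL 14,147,618.01 ÷ 3.86979 = AUD 3,655,913.63
Profit = AUD 3,655,913.63 − AUD 3,564,000.00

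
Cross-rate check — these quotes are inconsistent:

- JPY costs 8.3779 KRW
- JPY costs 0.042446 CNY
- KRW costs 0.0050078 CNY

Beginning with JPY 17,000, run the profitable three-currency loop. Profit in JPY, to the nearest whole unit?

Profit: JPY 199

Profitable loop is JPY → CNY → KRW → JPY:
JPY 17,000 × 0.042446 = CNY 721.58
CNY 721.58 ÷ 0.0050078 = KRW 144,092
KRW 144,092 ÷ 8.3779 = JPY 17,199
Profit = JPY 17,199 − JPY 17,000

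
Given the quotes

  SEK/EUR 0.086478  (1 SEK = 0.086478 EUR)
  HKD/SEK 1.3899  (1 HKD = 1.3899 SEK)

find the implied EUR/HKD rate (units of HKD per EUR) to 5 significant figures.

1 EUR ÷ 0.086478 = 11.5636 SEK
11.5636 SEK ÷ 1.3899 = 8.31976 HKD

EUR/HKD = 8.3198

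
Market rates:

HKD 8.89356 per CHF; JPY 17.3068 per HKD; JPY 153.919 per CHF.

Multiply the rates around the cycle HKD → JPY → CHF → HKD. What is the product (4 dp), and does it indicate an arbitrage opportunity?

Around HKD → JPY → CHF → HKD: 1 × 17.3068 ÷ 153.919 × 8.89356 = 1.000000
Product ≈ 1 (deviation 0.000%, within rounding noise).

1.0000 (no arbitrage)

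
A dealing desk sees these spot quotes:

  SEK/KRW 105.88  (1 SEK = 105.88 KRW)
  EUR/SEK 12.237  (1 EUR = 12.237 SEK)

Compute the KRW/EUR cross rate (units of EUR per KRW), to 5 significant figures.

1 KRW ÷ 105.88 = 0.00944465 SEK
0.00944465 SEK ÷ 12.237 = 0.000771811 EUR

KRW/EUR = 0.00077181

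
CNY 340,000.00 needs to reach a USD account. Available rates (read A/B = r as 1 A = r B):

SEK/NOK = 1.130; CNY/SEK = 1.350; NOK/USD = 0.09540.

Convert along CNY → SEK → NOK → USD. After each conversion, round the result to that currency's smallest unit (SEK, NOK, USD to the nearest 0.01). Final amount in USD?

USD 49,481.12

CNY 340,000.00 × 1.350 = SEK 459,000.00
SEK 459,000.00 × 1.130 = NOK 518,670.00
NOK 518,670.00 × 0.09540 = USD 49,481.12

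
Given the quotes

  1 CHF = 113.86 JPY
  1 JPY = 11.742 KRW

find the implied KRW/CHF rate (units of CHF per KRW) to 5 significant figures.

KRW/CHF = 0.00074797

1 KRW ÷ 11.742 = 0.0851644 JPY
0.0851644 JPY ÷ 113.86 = 0.000747974 CHF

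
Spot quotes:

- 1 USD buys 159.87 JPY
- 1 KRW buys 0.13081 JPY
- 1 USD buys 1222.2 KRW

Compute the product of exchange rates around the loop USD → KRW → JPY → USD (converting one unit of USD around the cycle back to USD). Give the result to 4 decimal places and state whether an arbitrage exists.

Around USD → KRW → JPY → USD: 1 × 1222.2 × 0.13081 ÷ 159.87 = 1.000037
Product ≈ 1 (deviation 0.004%, within rounding noise).

1.0000 (no arbitrage)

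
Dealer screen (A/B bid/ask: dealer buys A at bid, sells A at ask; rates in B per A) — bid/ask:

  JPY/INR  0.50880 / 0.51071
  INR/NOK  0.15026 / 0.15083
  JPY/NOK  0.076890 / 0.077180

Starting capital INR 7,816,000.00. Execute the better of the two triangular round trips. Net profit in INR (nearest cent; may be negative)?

Net result: INR -14,244.80 (no profitable arbitrage after spreads)

Best loop INR → JPY → NOK → INR:
INR 7,816,000.00 ÷ 0.51071 (buy JPY at ask) = JPY 15,304,184
JPY 15,304,184 × 0.076890 (sell JPY at bid) = NOK 1,176,738.74
NOK 1,176,738.74 ÷ 0.15083 (buy INR at ask) = INR 7,801,755.20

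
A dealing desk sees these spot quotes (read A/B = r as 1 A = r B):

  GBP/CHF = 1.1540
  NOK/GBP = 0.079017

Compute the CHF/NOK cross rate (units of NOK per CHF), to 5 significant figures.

CHF/NOK = 10.967

1 CHF ÷ 1.1540 = 0.866551 GBP
0.866551 GBP ÷ 0.079017 = 10.9666 NOK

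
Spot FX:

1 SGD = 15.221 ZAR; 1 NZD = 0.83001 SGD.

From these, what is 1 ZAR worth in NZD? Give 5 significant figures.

ZAR/NZD = 0.079154

1 ZAR ÷ 15.221 = 0.0656987 SGD
0.0656987 SGD ÷ 0.83001 = 0.0791541 NZD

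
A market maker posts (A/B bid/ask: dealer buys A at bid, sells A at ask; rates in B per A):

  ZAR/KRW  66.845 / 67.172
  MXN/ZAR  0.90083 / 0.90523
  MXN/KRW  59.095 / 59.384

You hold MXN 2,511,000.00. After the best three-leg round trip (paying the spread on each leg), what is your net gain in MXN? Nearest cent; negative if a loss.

Best loop MXN → ZAR → KRW → MXN:
MXN 2,511,000.00 × 0.90083 (sell MXN at bid) = ZAR 2,261,984.13
ZAR 2,261,984.13 × 66.845 (sell ZAR at bid) = KRW 151,202,329
KRW 151,202,329 ÷ 59.384 (buy MXN at ask) = MXN 2,546,179.60

Net profit: MXN 35,179.60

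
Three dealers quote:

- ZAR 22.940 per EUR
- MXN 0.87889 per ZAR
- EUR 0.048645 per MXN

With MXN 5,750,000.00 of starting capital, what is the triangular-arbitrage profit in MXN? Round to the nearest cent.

Profit: MXN 112,754.39

Profitable loop is MXN → ZAR → EUR → MXN:
MXN 5,750,000.00 ÷ 0.87889 = ZAR 6,542,343.18
ZAR 6,542,343.18 ÷ 22.940 = EUR 285,193.69
EUR 285,193.69 ÷ 0.048645 = MXN 5,862,754.39
Profit = MXN 5,862,754.39 − MXN 5,750,000.00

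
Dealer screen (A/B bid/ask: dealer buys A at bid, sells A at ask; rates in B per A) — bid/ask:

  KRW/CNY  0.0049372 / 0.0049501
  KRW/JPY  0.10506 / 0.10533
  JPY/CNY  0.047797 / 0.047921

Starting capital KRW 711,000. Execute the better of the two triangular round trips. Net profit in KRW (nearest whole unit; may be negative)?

Net profit: KRW 10,263

Best loop KRW → JPY → CNY → KRW:
KRW 711,000 × 0.10506 (sell KRW at bid) = JPY 74,698
JPY 74,698 × 0.047797 (sell JPY at bid) = CNY 3,570.32
CNY 3,570.32 ÷ 0.0049501 (buy KRW at ask) = KRW 721,263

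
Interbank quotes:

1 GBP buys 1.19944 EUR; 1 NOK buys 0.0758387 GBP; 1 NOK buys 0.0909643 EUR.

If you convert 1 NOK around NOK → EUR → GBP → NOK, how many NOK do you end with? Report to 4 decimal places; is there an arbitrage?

Around NOK → EUR → GBP → NOK: 1 × 0.0909643 ÷ 1.19944 ÷ 0.0758387 = 1.000004
Product ≈ 1 (deviation 0.000%, within rounding noise).

1.0000 (no arbitrage)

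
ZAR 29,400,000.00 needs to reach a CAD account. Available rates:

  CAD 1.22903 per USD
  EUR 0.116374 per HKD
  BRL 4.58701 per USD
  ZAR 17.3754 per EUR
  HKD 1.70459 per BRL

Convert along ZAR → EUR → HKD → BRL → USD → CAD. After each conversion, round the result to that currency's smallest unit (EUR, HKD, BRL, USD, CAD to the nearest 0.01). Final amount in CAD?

ZAR 29,400,000.00 ÷ 17.3754 = EUR 1,692,047.38
EUR 1,692,047.38 ÷ 0.116374 = HKD 14,539,737.23
HKD 14,539,737.23 ÷ 1.70459 = BRL 8,529,756.26
BRL 8,529,756.26 ÷ 4.58701 = USD 1,859,546.04
USD 1,859,546.04 × 1.22903 = CAD 2,285,437.87

CAD 2,285,437.87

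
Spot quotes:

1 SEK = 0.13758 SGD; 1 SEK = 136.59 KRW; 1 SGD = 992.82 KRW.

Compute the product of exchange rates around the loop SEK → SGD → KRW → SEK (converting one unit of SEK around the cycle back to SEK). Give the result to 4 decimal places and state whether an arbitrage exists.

1.0000 (no arbitrage)

Around SEK → SGD → KRW → SEK: 1 × 0.13758 × 992.82 ÷ 136.59 = 1.000016
Product ≈ 1 (deviation 0.002%, within rounding noise).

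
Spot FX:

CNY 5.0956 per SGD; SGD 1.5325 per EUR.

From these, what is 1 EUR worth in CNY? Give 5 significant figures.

EUR/CNY = 7.8090

1 EUR × 1.5325 = 1.5325 SGD
1.5325 SGD × 5.0956 = 7.80901 CNY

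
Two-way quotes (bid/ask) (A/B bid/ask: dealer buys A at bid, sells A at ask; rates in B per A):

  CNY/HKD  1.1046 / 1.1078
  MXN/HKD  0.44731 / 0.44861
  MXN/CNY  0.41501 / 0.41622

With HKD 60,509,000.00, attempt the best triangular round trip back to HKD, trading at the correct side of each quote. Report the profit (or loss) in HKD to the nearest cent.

Best loop HKD → MXN → CNY → HKD:
HKD 60,509,000.00 ÷ 0.44861 (buy MXN at ask) = MXN 134,881,077.10
MXN 134,881,077.10 × 0.41501 (sell MXN at bid) = CNY 55,976,995.81
CNY 55,976,995.81 × 1.1046 (sell CNY at bid) = HKD 61,832,189.57

Net profit: HKD 1,323,189.57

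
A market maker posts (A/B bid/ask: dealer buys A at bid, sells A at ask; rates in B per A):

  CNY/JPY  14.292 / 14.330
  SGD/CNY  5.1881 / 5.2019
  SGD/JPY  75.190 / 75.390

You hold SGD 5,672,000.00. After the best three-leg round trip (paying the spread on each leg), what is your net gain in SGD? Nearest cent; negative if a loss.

Best loop SGD → JPY → CNY → SGD:
SGD 5,672,000.00 × 75.190 (sell SGD at bid) = JPY 426,477,680
JPY 426,477,680 ÷ 14.330 (buy CNY at ask) = CNY 29,761,177.95
CNY 29,761,177.95 ÷ 5.2019 (buy SGD at ask) = SGD 5,721,213.01

Net profit: SGD 49,213.01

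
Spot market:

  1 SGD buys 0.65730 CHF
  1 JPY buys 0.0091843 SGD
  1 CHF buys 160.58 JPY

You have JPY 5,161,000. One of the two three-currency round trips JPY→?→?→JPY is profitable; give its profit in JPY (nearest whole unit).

Profit: JPY 162,935

Profitable loop is JPY → CHF → SGD → JPY:
JPY 5,161,000 ÷ 160.58 = CHF 32,139.74
CHF 32,139.74 ÷ 0.65730 = SGD 48,896.61
SGD 48,896.61 ÷ 0.0091843 = JPY 5,323,935
Profit = JPY 5,323,935 − JPY 5,161,000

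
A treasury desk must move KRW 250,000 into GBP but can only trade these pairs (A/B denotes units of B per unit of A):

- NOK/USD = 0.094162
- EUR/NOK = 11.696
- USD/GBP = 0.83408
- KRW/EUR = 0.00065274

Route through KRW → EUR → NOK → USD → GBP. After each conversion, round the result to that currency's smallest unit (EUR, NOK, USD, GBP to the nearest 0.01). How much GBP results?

KRW 250,000 × 0.00065274 = EUR 163.19
EUR 163.19 × 11.696 = NOK 1,908.67
NOK 1,908.67 × 0.094162 = USD 179.72
USD 179.72 × 0.83408 = GBP 149.90

GBP 149.90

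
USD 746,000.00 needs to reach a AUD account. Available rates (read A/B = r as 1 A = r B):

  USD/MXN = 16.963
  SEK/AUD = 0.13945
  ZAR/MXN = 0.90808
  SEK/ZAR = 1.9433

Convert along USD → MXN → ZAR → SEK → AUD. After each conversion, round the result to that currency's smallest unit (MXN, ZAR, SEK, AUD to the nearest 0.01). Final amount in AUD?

AUD 999,990.90

USD 746,000.00 × 16.963 = MXN 12,654,398.00
MXN 12,654,398.00 ÷ 0.90808 = ZAR 13,935,333.89
ZAR 13,935,333.89 ÷ 1.9433 = SEK 7,170,963.77
SEK 7,170,963.77 × 0.13945 = AUD 999,990.90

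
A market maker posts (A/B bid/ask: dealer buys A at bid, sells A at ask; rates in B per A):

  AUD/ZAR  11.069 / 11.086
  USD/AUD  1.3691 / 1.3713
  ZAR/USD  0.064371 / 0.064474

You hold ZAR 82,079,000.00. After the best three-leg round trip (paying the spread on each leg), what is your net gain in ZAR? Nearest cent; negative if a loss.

Net profit: ZAR 1,662,375.75

Best loop ZAR → AUD → USD → ZAR:
ZAR 82,079,000.00 ÷ 11.086 (buy AUD at ask) = AUD 7,403,842.68
AUD 7,403,842.68 ÷ 1.3713 (buy USD at ask) = USD 5,399,141.46
USD 5,399,141.46 ÷ 0.064474 (buy ZAR at ask) = ZAR 83,741,375.75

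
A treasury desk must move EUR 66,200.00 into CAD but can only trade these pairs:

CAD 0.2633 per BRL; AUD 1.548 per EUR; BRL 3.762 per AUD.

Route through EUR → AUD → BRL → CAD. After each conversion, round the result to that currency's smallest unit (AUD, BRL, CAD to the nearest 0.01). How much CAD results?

EUR 66,200.00 × 1.548 = AUD 102,477.60
AUD 102,477.60 × 3.762 = BRL 385,520.73
BRL 385,520.73 × 0.2633 = CAD 101,507.61

CAD 101,507.61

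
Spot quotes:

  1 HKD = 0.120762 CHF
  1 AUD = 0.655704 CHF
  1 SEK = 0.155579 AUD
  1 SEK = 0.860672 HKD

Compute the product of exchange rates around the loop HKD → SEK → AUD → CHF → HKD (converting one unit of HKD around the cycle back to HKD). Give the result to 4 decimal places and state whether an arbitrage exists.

0.9815 (arbitrage exists)

Around HKD → SEK → AUD → CHF → HKD: 1 ÷ 0.860672 × 0.155579 × 0.655704 ÷ 0.120762 = 0.981501
Product < 1; profitable direction is HKD → CHF → AUD → SEK → HKD.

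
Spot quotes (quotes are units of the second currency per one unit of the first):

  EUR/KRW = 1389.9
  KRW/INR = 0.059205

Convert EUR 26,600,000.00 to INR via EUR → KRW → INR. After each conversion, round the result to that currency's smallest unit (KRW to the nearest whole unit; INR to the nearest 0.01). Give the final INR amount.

INR 2,188,888,184.70

EUR 26,600,000.00 × 1389.9 = KRW 36,971,340,000
KRW 36,971,340,000 × 0.059205 = INR 2,188,888,184.70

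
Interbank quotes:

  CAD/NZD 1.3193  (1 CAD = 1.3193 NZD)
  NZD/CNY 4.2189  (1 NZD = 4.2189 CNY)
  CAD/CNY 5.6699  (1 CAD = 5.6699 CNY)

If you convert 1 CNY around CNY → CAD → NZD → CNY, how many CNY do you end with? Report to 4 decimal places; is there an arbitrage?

0.9817 (arbitrage exists)

Around CNY → CAD → NZD → CNY: 1 ÷ 5.6699 × 1.3193 × 4.2189 = 0.981674
Product < 1; profitable direction is CNY → NZD → CAD → CNY.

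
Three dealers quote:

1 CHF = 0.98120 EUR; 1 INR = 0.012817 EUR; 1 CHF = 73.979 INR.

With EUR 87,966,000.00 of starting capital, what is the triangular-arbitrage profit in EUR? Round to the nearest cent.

Profitable loop is EUR → INR → CHF → EUR:
EUR 87,966,000.00 ÷ 0.012817 = INR 6,863,228,524.62
INR 6,863,228,524.62 ÷ 73.979 = CHF 92,772,658.79
CHF 92,772,658.79 × 0.98120 = EUR 91,028,532.80
Profit = EUR 91,028,532.80 − EUR 87,966,000.00

Profit: EUR 3,062,532.80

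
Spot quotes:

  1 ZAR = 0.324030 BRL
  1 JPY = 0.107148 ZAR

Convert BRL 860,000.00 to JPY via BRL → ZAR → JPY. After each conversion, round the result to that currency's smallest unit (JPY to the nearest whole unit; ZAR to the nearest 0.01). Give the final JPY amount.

BRL 860,000.00 ÷ 0.324030 = ZAR 2,654,075.24
ZAR 2,654,075.24 ÷ 0.107148 = JPY 24,770,180

JPY 24,770,180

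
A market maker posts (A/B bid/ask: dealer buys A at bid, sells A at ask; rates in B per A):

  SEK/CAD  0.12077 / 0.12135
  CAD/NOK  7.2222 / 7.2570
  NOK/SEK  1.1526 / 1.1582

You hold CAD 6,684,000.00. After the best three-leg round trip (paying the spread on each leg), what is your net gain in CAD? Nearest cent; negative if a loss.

Net profit: CAD 35,603.28

Best loop CAD → NOK → SEK → CAD:
CAD 6,684,000.00 × 7.2222 (sell CAD at bid) = NOK 48,273,184.80
NOK 48,273,184.80 × 1.1526 (sell NOK at bid) = SEK 55,639,672.80
SEK 55,639,672.80 × 0.12077 (sell SEK at bid) = CAD 6,719,603.28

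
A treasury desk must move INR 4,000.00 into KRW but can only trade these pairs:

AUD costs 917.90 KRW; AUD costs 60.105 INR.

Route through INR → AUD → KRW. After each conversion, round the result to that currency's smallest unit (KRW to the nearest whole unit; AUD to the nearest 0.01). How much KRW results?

INR 4,000.00 ÷ 60.105 = AUD 66.55
AUD 66.55 × 917.90 = KRW 61,086

KRW 61,086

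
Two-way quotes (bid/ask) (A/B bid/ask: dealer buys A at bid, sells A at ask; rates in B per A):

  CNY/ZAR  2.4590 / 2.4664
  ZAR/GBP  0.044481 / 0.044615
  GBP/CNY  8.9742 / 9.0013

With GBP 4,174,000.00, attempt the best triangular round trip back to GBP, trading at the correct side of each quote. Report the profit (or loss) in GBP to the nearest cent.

Best loop GBP → ZAR → CNY → GBP:
GBP 4,174,000.00 ÷ 0.044615 (buy ZAR at ask) = ZAR 93,555,978.93
ZAR 93,555,978.93 ÷ 2.4664 (buy CNY at ask) = CNY 37,932,200.34
CNY 37,932,200.34 ÷ 9.0013 (buy GBP at ask) = GBP 4,214,080.23

Net profit: GBP 40,080.23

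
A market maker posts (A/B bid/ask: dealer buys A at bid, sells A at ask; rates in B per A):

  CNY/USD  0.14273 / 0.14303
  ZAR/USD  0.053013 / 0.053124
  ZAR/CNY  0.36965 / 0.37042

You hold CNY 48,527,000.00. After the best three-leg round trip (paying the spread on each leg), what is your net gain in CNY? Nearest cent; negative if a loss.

Net profit: CNY 29,151.64

Best loop CNY → ZAR → USD → CNY:
CNY 48,527,000.00 ÷ 0.37042 (buy ZAR at ask) = ZAR 131,005,345.28
ZAR 131,005,345.28 × 0.053013 (sell ZAR at bid) = USD 6,944,986.37
USD 6,944,986.37 ÷ 0.14303 (buy CNY at ask) = CNY 48,556,151.64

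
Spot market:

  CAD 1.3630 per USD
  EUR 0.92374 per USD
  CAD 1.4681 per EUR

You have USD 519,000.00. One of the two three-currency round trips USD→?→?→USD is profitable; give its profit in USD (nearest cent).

Profit: USD 2,624.31

Profitable loop is USD → CAD → EUR → USD:
USD 519,000.00 × 1.3630 = CAD 707,397.00
CAD 707,397.00 ÷ 1.4681 = EUR 481,845.24
EUR 481,845.24 ÷ 0.92374 = USD 521,624.31
Profit = USD 521,624.31 − USD 519,000.00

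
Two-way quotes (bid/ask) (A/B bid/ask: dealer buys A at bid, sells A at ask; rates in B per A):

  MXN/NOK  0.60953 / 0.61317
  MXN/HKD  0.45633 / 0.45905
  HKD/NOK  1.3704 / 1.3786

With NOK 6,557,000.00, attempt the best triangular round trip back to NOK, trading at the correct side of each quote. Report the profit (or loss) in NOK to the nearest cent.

Net profit: NOK 130,297.69

Best loop NOK → MXN → HKD → NOK:
NOK 6,557,000.00 ÷ 0.61317 (buy MXN at ask) = MXN 10,693,608.62
MXN 10,693,608.62 × 0.45633 (sell MXN at bid) = HKD 4,879,814.42
HKD 4,879,814.42 × 1.3704 (sell HKD at bid) = NOK 6,687,297.69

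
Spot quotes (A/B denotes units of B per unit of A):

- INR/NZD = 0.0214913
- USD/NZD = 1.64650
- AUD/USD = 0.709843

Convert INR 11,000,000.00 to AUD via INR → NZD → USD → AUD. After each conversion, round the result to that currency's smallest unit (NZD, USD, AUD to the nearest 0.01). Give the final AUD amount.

INR 11,000,000.00 × 0.0214913 = NZD 236,404.30
NZD 236,404.30 ÷ 1.64650 = USD 143,579.90
USD 143,579.90 ÷ 0.709843 = AUD 202,269.94

AUD 202,269.94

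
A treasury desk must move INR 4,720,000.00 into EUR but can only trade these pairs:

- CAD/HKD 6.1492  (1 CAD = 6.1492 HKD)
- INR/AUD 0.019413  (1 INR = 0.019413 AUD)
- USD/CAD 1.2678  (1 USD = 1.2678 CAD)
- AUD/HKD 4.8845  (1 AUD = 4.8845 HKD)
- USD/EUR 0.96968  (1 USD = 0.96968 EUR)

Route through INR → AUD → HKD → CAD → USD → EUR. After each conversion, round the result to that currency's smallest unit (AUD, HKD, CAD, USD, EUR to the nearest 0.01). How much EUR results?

INR 4,720,000.00 × 0.019413 = AUD 91,629.36
AUD 91,629.36 × 4.8845 = HKD 447,563.61
HKD 447,563.61 ÷ 6.1492 = CAD 72,784.04
CAD 72,784.04 ÷ 1.2678 = USD 57,409.72
USD 57,409.72 × 0.96968 = EUR 55,669.06

EUR 55,669.06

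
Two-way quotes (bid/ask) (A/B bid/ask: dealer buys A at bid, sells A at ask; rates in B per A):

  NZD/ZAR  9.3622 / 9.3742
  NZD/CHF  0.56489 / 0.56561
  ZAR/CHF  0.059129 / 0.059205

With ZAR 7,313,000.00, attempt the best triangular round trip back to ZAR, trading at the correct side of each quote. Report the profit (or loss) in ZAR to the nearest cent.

Best loop ZAR → NZD → CHF → ZAR:
ZAR 7,313,000.00 ÷ 9.3742 (buy NZD at ask) = NZD 780,119.90
NZD 780,119.90 × 0.56489 (sell NZD at bid) = CHF 440,681.93
CHF 440,681.93 ÷ 0.059205 (buy ZAR at ask) = ZAR 7,443,322.90

Net profit: ZAR 130,322.90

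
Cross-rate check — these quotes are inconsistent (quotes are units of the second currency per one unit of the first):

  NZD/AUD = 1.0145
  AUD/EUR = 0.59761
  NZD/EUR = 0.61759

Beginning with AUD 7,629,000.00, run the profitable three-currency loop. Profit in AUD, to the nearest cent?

Profitable loop is AUD → NZD → EUR → AUD:
AUD 7,629,000.00 ÷ 1.0145 = NZD 7,519,960.57
NZD 7,519,960.57 × 0.61759 = EUR 4,644,252.45
EUR 4,644,252.45 ÷ 0.59761 = AUD 7,771,376.73
Profit = AUD 7,771,376.73 − AUD 7,629,000.00

Profit: AUD 142,376.73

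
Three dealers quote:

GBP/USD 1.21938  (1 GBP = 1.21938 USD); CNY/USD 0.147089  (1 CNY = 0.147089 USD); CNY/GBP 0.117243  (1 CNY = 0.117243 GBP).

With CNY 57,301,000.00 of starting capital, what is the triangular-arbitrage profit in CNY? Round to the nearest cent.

Profitable loop is CNY → USD → GBP → CNY:
CNY 57,301,000.00 × 0.147089 = USD 8,428,346.79
USD 8,428,346.79 ÷ 1.21938 = GBP 6,911,993.63
GBP 6,911,993.63 ÷ 0.117243 = CNY 58,954,424.80
Profit = CNY 58,954,424.80 − CNY 57,301,000.00

Profit: CNY 1,653,424.80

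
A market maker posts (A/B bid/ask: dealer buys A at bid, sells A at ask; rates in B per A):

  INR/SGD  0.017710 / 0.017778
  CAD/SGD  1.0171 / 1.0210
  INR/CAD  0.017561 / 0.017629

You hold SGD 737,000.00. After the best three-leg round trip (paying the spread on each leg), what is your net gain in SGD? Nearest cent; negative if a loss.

Best loop SGD → INR → CAD → SGD:
SGD 737,000.00 ÷ 0.017778 (buy INR at ask) = INR 41,455,731.80
INR 41,455,731.80 × 0.017561 (sell INR at bid) = CAD 728,004.11
CAD 728,004.11 × 1.0171 (sell CAD at bid) = SGD 740,452.98

Net profit: SGD 3,452.98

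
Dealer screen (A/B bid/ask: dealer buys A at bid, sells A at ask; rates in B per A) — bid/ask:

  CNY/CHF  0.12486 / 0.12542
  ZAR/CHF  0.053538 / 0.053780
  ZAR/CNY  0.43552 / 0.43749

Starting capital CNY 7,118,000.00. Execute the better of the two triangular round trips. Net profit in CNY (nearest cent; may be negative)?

Net profit: CNY 79,283.67

Best loop CNY → CHF → ZAR → CNY:
CNY 7,118,000.00 × 0.12486 (sell CNY at bid) = CHF 888,753.48
CHF 888,753.48 ÷ 0.053780 (buy ZAR at ask) = ZAR 16,525,724.80
ZAR 16,525,724.80 × 0.43552 (sell ZAR at bid) = CNY 7,197,283.67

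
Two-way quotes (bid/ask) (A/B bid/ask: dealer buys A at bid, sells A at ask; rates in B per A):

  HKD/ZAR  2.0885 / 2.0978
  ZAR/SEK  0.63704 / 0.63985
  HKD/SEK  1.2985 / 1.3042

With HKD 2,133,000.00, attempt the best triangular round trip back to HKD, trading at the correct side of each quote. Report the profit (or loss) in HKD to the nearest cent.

Net profit: HKD 42,944.64

Best loop HKD → ZAR → SEK → HKD:
HKD 2,133,000.00 × 2.0885 (sell HKD at bid) = ZAR 4,454,770.50
ZAR 4,454,770.50 × 0.63704 (sell ZAR at bid) = SEK 2,837,867.00
SEK 2,837,867.00 ÷ 1.3042 (buy HKD at ask) = HKD 2,175,944.64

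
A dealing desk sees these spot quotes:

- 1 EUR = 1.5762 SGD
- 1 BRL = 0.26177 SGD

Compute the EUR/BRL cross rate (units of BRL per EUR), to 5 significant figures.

1 EUR × 1.5762 = 1.5762 SGD
1.5762 SGD ÷ 0.26177 = 6.02132 BRL

EUR/BRL = 6.0213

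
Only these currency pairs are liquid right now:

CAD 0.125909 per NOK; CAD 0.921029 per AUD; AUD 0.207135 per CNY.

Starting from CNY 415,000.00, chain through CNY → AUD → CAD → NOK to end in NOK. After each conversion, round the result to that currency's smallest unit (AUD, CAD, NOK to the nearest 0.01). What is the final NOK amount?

CNY 415,000.00 × 0.207135 = AUD 85,961.03
AUD 85,961.03 × 0.921029 = CAD 79,172.60
CAD 79,172.60 ÷ 0.125909 = NOK 628,808.11

NOK 628,808.11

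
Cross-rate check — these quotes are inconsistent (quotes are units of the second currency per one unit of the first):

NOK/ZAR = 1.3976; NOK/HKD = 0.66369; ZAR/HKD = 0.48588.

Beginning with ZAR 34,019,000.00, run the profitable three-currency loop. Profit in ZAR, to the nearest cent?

Profitable loop is ZAR → HKD → NOK → ZAR:
ZAR 34,019,000.00 × 0.48588 = HKD 16,529,151.72
HKD 16,529,151.72 ÷ 0.66369 = NOK 24,904,928.08
NOK 24,904,928.08 × 1.3976 = ZAR 34,807,127.49
Profit = ZAR 34,807,127.49 − ZAR 34,019,000.00

Profit: ZAR 788,127.49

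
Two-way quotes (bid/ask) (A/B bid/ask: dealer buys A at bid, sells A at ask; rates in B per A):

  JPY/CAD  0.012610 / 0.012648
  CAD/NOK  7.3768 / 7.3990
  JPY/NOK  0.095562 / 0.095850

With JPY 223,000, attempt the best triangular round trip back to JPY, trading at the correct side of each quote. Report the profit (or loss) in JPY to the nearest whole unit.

Best loop JPY → NOK → CAD → JPY:
JPY 223,000 × 0.095562 (sell JPY at bid) = NOK 21,310.33
NOK 21,310.33 ÷ 7.3990 (buy CAD at ask) = CAD 2,880.16
CAD 2,880.16 ÷ 0.012648 (buy JPY at ask) = JPY 227,717

Net profit: JPY 4,717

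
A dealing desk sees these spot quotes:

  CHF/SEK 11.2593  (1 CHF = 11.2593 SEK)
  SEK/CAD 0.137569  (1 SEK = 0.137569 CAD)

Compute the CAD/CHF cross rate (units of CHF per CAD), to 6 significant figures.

CAD/CHF = 0.645607

1 CAD ÷ 0.137569 = 7.26908 SEK
7.26908 SEK ÷ 11.2593 = 0.645607 CHF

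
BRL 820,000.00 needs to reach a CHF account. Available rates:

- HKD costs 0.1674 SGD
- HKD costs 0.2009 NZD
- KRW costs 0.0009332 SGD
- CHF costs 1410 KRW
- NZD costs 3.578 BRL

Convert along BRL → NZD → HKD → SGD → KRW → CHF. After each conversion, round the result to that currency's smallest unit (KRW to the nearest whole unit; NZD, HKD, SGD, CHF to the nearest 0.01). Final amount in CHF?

CHF 145,129.33

BRL 820,000.00 ÷ 3.578 = NZD 229,178.31
NZD 229,178.31 ÷ 0.2009 = HKD 1,140,758.14
HKD 1,140,758.14 × 0.1674 = SGD 190,962.91
SGD 190,962.91 ÷ 0.0009332 = KRW 204,632,351
KRW 204,632,351 ÷ 1410 = CHF 145,129.33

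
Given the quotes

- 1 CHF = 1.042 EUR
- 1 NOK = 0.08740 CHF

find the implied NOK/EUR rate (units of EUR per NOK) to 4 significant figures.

NOK/EUR = 0.09107

1 NOK × 0.08740 = 0.0874 CHF
0.0874 CHF × 1.042 = 0.0910708 EUR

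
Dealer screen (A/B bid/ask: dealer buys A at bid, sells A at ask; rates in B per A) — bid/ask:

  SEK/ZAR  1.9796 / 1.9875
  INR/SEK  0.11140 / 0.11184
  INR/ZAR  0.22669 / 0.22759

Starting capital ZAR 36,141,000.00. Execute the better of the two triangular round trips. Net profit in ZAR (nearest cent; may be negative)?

Net profit: ZAR 716,700.08

Best loop ZAR → SEK → INR → ZAR:
ZAR 36,141,000.00 ÷ 1.9875 (buy SEK at ask) = SEK 18,184,150.94
SEK 18,184,150.94 ÷ 0.11184 (buy INR at ask) = INR 162,590,763.08
INR 162,590,763.08 × 0.22669 (sell INR at bid) = ZAR 36,857,700.08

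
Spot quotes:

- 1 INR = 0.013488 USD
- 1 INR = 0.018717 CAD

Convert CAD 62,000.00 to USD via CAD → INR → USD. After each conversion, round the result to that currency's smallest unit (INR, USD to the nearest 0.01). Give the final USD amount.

USD 44,678.95

CAD 62,000.00 ÷ 0.018717 = INR 3,312,496.66
INR 3,312,496.66 × 0.013488 = USD 44,678.95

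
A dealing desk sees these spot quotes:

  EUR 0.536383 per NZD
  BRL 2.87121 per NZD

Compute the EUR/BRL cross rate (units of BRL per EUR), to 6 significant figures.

EUR/BRL = 5.35291

1 EUR ÷ 0.536383 = 1.86434 NZD
1.86434 NZD × 2.87121 = 5.35291 BRL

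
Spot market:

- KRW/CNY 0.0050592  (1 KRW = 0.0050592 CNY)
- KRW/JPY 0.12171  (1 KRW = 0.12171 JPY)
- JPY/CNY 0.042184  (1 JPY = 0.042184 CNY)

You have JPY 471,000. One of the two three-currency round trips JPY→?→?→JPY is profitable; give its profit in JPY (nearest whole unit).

Profit: JPY 6,984

Profitable loop is JPY → CNY → KRW → JPY:
JPY 471,000 × 0.042184 = CNY 19,868.66
CNY 19,868.66 ÷ 0.0050592 = KRW 3,927,234
KRW 3,927,234 × 0.12171 = JPY 477,984
Profit = JPY 477,984 − JPY 471,000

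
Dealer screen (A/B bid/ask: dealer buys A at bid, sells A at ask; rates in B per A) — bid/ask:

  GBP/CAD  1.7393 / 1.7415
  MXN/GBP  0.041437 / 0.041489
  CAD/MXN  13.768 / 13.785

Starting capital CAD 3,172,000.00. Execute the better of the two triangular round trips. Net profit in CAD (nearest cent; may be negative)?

Net profit: CAD 12,710.52

Best loop CAD → GBP → MXN → CAD:
CAD 3,172,000.00 ÷ 1.7415 (buy GBP at ask) = GBP 1,821,418.32
GBP 1,821,418.32 ÷ 0.041489 (buy MXN at ask) = MXN 43,901,234.48
MXN 43,901,234.48 ÷ 13.785 (buy CAD at ask) = CAD 3,184,710.52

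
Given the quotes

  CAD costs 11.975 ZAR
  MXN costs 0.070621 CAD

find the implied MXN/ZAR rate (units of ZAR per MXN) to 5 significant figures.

1 MXN × 0.070621 = 0.070621 CAD
0.070621 CAD × 11.975 = 0.845686 ZAR

MXN/ZAR = 0.84569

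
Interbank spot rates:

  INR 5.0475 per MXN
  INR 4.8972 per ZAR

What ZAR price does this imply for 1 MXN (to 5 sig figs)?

1 MXN × 5.0475 = 5.0475 INR
5.0475 INR ÷ 4.8972 = 1.03069 ZAR

MXN/ZAR = 1.0307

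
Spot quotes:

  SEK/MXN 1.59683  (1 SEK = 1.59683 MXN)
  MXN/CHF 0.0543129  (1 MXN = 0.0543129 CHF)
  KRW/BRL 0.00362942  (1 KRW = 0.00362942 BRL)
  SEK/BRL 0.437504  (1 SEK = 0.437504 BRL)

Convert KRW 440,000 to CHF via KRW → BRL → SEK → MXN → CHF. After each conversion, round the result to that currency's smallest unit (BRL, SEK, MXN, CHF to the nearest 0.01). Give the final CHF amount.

KRW 440,000 × 0.00362942 = BRL 1,596.94
BRL 1,596.94 ÷ 0.437504 = SEK 3,650.12
SEK 3,650.12 × 1.59683 = MXN 5,828.62
MXN 5,828.62 × 0.0543129 = CHF 316.57

CHF 316.57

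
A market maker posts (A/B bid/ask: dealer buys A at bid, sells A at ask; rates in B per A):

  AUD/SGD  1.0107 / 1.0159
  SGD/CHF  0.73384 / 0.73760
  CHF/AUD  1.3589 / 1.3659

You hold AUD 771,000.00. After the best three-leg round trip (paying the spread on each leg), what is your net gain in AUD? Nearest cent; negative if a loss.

Best loop AUD → SGD → CHF → AUD:
AUD 771,000.00 × 1.0107 (sell AUD at bid) = SGD 779,249.70
SGD 779,249.70 × 0.73384 (sell SGD at bid) = CHF 571,844.60
CHF 571,844.60 × 1.3589 (sell CHF at bid) = AUD 777,079.63

Net profit: AUD 6,079.63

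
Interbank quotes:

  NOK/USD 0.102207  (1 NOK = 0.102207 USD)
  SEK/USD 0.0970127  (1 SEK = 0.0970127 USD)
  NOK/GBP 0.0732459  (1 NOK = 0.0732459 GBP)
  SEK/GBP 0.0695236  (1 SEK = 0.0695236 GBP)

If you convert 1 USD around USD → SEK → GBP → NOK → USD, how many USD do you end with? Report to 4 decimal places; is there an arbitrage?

1.0000 (no arbitrage)

Around USD → SEK → GBP → NOK → USD: 1 ÷ 0.0970127 × 0.0695236 ÷ 0.0732459 × 0.102207 = 1.000002
Product ≈ 1 (deviation 0.000%, within rounding noise).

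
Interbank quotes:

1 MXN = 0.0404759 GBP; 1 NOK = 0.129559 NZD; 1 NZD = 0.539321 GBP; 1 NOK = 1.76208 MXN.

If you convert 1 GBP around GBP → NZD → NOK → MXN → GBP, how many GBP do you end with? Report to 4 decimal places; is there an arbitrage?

Around GBP → NZD → NOK → MXN → GBP: 1 ÷ 0.539321 ÷ 0.129559 × 1.76208 × 0.0404759 = 1.020721
Product > 1; profitable direction is GBP → NZD → NOK → MXN → GBP.

1.0207 (arbitrage exists)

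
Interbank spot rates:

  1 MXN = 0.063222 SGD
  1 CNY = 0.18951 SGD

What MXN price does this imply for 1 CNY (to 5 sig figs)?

1 CNY × 0.18951 = 0.18951 SGD
0.18951 SGD ÷ 0.063222 = 2.99753 MXN

CNY/MXN = 2.9975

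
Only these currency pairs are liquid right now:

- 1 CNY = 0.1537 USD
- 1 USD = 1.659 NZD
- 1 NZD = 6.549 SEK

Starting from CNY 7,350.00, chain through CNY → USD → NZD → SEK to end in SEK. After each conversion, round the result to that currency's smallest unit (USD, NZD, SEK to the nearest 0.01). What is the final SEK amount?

CNY 7,350.00 × 0.1537 = USD 1,129.69
USD 1,129.69 × 1.659 = NZD 1,874.16
NZD 1,874.16 × 6.549 = SEK 12,273.87

SEK 12,273.87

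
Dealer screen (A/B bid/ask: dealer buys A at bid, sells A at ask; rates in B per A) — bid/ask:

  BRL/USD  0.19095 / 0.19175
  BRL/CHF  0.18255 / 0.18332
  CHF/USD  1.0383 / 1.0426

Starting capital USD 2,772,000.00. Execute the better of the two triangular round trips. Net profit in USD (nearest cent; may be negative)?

Net result: USD -2,602.35 (no profitable arbitrage after spreads)

Best loop USD → CHF → BRL → USD:
USD 2,772,000.00 ÷ 1.0426 (buy CHF at ask) = CHF 2,658,737.77
CHF 2,658,737.77 ÷ 0.18332 (buy BRL at ask) = BRL 14,503,260.81
BRL 14,503,260.81 × 0.19095 (sell BRL at bid) = USD 2,769,397.65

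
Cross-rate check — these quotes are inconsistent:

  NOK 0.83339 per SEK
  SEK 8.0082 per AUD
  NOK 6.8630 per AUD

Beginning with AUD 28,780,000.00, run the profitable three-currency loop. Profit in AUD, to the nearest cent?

Profit: AUD 815,221.36

Profitable loop is AUD → NOK → SEK → AUD:
AUD 28,780,000.00 × 6.8630 = NOK 197,517,140.00
NOK 197,517,140.00 ÷ 0.83339 = SEK 237,004,451.70
SEK 237,004,451.70 ÷ 8.0082 = AUD 29,595,221.36
Profit = AUD 29,595,221.36 − AUD 28,780,000.00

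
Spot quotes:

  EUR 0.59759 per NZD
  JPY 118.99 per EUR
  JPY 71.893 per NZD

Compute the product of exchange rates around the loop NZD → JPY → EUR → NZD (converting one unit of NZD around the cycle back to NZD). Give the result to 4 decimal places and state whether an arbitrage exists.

Around NZD → JPY → EUR → NZD: 1 × 71.893 ÷ 118.99 ÷ 0.59759 = 1.011050
Product > 1; profitable direction is NZD → JPY → EUR → NZD.

1.0111 (arbitrage exists)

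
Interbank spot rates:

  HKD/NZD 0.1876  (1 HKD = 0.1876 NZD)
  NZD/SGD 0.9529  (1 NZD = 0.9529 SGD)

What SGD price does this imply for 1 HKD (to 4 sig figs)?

HKD/SGD = 0.1788

1 HKD × 0.1876 = 0.1876 NZD
0.1876 NZD × 0.9529 = 0.178764 SGD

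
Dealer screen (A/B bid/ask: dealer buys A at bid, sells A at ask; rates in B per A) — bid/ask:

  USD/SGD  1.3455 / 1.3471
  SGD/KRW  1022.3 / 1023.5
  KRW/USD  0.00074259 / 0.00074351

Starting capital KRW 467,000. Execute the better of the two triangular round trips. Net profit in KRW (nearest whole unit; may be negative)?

Net profit: KRW 10,011

Best loop KRW → USD → SGD → KRW:
KRW 467,000 × 0.00074259 (sell KRW at bid) = USD 346.79
USD 346.79 × 1.3455 (sell USD at bid) = SGD 466.61
SGD 466.61 × 1022.3 (sell SGD at bid) = KRW 477,011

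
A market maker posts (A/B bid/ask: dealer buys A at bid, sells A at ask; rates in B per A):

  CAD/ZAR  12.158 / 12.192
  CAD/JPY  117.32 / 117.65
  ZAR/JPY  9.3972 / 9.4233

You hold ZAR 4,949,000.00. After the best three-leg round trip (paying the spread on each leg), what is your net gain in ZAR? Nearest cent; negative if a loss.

Best loop ZAR → CAD → JPY → ZAR:
ZAR 4,949,000.00 ÷ 12.192 (buy CAD at ask) = CAD 405,921.92
CAD 405,921.92 × 117.32 (sell CAD at bid) = JPY 47,622,759
JPY 47,622,759 ÷ 9.4233 (buy ZAR at ask) = ZAR 5,053,724.19

Net profit: ZAR 104,724.19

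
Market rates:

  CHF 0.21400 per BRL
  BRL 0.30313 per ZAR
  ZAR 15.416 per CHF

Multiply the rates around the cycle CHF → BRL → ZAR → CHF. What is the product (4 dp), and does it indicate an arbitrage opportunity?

Around CHF → BRL → ZAR → CHF: 1 ÷ 0.21400 ÷ 0.30313 ÷ 15.416 = 0.999967
Product ≈ 1 (deviation 0.003%, within rounding noise).

1.0000 (no arbitrage)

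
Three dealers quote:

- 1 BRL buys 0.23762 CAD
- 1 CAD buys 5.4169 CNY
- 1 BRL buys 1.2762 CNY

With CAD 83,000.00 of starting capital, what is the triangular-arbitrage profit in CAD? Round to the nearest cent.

Profitable loop is CAD → CNY → BRL → CAD:
CAD 83,000.00 × 5.4169 = CNY 449,602.70
CNY 449,602.70 ÷ 1.2762 = BRL 352,297.99
BRL 352,297.99 × 0.23762 = CAD 83,713.05
Profit = CAD 83,713.05 − CAD 83,000.00

Profit: CAD 713.05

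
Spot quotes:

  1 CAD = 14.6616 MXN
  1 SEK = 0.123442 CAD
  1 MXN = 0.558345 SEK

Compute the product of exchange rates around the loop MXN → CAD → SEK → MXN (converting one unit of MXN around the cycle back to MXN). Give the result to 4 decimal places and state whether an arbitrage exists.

0.9896 (arbitrage exists)

Around MXN → CAD → SEK → MXN: 1 ÷ 14.6616 ÷ 0.123442 ÷ 0.558345 = 0.989585
Product < 1; profitable direction is MXN → SEK → CAD → MXN.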